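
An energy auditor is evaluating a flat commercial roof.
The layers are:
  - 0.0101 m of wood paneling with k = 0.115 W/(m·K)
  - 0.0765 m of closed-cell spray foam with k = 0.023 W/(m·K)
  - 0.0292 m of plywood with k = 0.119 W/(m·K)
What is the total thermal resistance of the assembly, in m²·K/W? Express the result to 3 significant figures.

3.66 m²·K/W

0.0101/0.115 = 0.08783
0.0765/0.023 = 3.326
0.0292/0.119 = 0.2454
R_total = 0.08783 + 3.326 + 0.2454 = 3.659 m²·K/W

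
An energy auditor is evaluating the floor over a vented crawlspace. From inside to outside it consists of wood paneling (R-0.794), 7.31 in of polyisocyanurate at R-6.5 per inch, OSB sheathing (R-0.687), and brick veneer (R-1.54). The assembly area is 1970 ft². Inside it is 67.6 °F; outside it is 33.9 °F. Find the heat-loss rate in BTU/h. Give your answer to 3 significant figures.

7.31 × 6.5 = 47.52
R_total = 0.794 + 47.52 + 0.687 + 1.54 = 50.54 ft²·°F·h/BTU
Q = A·ΔT/R = 1970 × (67.6 − 33.9) / 50.54 = 1314 BTU/h

1310 BTU/h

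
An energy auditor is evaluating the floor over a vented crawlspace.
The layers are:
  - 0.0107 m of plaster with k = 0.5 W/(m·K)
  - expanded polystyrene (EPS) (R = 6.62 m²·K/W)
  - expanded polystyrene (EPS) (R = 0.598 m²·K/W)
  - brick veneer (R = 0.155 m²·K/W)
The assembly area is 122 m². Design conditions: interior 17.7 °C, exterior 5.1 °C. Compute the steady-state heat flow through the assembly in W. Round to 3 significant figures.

208 W

0.0107/0.5 = 0.0214
R_total = 0.0214 + 6.62 + 0.598 + 0.155 = 7.394 m²·K/W
Q = A·ΔT/R = 122 × (17.7 − 5.1) / 7.394 = 207.9 W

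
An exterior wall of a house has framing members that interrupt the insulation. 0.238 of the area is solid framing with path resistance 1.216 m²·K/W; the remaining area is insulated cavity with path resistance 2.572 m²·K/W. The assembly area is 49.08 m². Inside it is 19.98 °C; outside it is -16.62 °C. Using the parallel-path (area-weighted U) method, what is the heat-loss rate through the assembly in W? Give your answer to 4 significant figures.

883.8 W

U_eff = 0.762/2.572 + 0.238/1.216 = 0.29627 + 0.19572 = 0.49199
R_eff = 1/U_eff = 2.0326 m²·K/W
Q = 49.08 × (19.98 − (-16.62)) / 2.0326 = 883.78 W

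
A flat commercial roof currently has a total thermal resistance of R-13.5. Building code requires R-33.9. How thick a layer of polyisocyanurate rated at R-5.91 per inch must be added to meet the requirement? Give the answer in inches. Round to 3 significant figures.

3.45 in

ΔR = 33.9 − 13.5 = 20.4 ft²·°F·h/BTU
L = ΔR / (R/in) = 20.4/5.91 = 3.452 in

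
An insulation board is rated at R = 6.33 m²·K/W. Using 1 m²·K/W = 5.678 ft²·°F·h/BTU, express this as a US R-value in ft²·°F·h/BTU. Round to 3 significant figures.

R_US = 6.33 × 5.678 = 35.94

35.9 ft²·°F·h/BTU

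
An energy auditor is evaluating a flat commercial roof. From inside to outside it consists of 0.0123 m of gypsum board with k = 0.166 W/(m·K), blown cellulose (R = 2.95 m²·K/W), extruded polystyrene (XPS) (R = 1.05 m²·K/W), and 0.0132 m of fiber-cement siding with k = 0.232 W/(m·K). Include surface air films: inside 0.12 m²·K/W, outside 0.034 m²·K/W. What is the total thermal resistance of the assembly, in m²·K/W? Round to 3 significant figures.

0.0123/0.166 = 0.0741
0.0132/0.232 = 0.0569
R_total = 0.12 + 0.0741 + 2.95 + 1.05 + 0.0569 + 0.034 = 4.285 m²·K/W

4.28 m²·K/W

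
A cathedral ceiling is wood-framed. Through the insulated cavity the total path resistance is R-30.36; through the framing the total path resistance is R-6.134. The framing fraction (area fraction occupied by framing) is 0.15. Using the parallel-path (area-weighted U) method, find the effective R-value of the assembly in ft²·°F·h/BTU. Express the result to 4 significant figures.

19.07 ft²·°F·h/BTU

U_eff = 0.85/30.36 + 0.15/6.134 = 0.027997 + 0.024454 = 0.052451
R_eff = 1/U_eff = 19.065 ft²·°F·h/BTU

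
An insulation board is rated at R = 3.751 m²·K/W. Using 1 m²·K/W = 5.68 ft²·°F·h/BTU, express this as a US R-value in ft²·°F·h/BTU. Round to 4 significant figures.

21.31 ft²·°F·h/BTU

R_US = 3.751 × 5.68 = 21.306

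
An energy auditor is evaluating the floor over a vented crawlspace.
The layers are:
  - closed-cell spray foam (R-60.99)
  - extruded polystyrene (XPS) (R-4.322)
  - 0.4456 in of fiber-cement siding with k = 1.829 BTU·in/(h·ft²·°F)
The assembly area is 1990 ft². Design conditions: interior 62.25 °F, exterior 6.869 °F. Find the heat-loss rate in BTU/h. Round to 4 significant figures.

1681 BTU/h

0.4456/1.829 = 0.24363
R_total = 60.99 + 4.322 + 0.24363 = 65.556 ft²·°F·h/BTU
Q = A·ΔT/R = 1990 × (62.25 − 6.869) / 65.556 = 1681.1 BTU/h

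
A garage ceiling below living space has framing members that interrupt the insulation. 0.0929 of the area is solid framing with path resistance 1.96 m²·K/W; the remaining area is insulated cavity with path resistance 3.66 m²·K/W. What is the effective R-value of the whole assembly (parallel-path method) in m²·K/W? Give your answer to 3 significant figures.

U_eff = 0.9071/3.66 + 0.0929/1.96 = 0.2478 + 0.0474 = 0.2952
R_eff = 1/U_eff = 3.387 m²·K/W

3.39 m²·K/W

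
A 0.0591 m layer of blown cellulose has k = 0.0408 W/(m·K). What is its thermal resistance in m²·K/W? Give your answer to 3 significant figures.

1.45 m²·K/W

R = L/k = 0.0591/0.0408 = 1.449 m²·K/W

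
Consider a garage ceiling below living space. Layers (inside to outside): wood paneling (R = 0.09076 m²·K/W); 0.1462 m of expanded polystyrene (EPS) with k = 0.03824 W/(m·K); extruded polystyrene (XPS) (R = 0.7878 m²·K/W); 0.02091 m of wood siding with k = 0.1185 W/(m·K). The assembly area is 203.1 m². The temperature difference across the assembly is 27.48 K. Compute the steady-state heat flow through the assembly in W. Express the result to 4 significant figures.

1144 W

0.1462/0.03824 = 3.8232
0.02091/0.1185 = 0.17646
R_total = 0.09076 + 3.8232 + 0.7878 + 0.17646 = 4.8782 m²·K/W
Q = A·ΔT/R = 203.1 × 27.48 / 4.8782 = 1144.1 W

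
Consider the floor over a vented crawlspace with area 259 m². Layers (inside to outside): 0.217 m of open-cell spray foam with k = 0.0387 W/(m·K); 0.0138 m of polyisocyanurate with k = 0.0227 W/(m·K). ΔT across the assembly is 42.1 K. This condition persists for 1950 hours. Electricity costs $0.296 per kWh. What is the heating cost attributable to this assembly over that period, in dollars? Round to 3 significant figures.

0.217/0.0387 = 5.607
0.0138/0.0227 = 0.6079
R_total = 5.607 + 0.6079 = 6.215 m²·K/W
Q = 259 × 42.1 / 6.215 = 1754 W
E = 1754 W × 1950 h / 1000 = 3421 kWh
Cost = 3421 × 0.296 = $1013

1010 dollars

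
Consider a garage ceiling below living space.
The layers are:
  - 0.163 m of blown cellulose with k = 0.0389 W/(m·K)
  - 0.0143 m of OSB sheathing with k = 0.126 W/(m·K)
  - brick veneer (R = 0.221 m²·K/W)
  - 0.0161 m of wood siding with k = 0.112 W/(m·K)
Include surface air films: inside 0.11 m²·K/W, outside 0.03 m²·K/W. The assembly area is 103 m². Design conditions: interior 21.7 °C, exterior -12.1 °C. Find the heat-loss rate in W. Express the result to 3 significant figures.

0.163/0.0389 = 4.19
0.0143/0.126 = 0.1135
0.0161/0.112 = 0.1437
R_total = 0.11 + 4.19 + 0.1135 + 0.221 + 0.1437 + 0.03 = 4.808 m²·K/W
Q = A·ΔT/R = 103 × (21.7 − (-12.1)) / 4.808 = 724 W

724 W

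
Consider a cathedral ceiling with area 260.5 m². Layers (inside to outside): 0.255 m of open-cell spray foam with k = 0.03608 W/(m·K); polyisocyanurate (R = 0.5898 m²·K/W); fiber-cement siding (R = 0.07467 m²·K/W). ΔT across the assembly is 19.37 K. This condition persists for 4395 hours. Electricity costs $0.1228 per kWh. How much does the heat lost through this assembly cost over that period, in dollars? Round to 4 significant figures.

0.255/0.03608 = 7.0676
R_total = 7.0676 + 0.5898 + 0.07467 = 7.7321 m²·K/W
Q = 260.5 × 19.37 / 7.7321 = 652.59 W
E = 652.59 W × 4395 h / 1000 = 2868.1 kWh
Cost = 2868.1 × 0.1228 = $352.21

352.2 dollars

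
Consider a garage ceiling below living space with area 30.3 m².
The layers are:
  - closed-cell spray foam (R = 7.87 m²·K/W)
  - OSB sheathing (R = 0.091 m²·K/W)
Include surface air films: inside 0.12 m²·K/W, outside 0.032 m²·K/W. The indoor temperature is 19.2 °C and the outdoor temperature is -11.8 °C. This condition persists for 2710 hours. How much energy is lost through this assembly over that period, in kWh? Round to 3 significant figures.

R_total = 0.12 + 7.87 + 0.091 + 0.032 = 8.113 m²·K/W
Q = 30.3 × (19.2 − (-11.8)) / 8.113 = 115.8 W
E = 115.8 W × 2710 h / 1000 = 313.8 kWh

314 kWh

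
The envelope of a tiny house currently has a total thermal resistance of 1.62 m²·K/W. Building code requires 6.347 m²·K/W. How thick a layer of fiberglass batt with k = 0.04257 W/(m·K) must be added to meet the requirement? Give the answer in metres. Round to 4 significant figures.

ΔR = 6.347 − 1.62 = 4.727 m²·K/W
L = ΔR × k = 4.727 × 0.04257 = 0.20123 m

0.2012 m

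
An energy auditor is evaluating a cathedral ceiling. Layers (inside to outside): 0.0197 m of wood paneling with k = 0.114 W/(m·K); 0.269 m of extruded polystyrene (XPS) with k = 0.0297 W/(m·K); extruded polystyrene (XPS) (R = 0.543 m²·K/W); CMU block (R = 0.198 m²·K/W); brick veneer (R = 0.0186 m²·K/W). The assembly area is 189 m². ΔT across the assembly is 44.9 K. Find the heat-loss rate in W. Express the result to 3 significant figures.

849 W

0.0197/0.114 = 0.1728
0.269/0.0297 = 9.057
R_total = 0.1728 + 9.057 + 0.543 + 0.198 + 0.0186 = 9.99 m²·K/W
Q = A·ΔT/R = 189 × 44.9 / 9.99 = 849.5 W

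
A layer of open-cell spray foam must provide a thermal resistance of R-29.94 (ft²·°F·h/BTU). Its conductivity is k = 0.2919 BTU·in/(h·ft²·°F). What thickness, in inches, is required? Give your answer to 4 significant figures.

L = R × k = 29.94 × 0.2919 = 8.7395 in

8.739 in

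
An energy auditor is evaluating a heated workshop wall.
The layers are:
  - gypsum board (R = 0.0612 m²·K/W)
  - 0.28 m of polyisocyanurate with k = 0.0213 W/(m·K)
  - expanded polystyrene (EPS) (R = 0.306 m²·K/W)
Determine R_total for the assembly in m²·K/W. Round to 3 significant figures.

0.28/0.0213 = 13.15
R_total = 0.0612 + 13.15 + 0.306 = 13.51 m²·K/W

13.5 m²·K/W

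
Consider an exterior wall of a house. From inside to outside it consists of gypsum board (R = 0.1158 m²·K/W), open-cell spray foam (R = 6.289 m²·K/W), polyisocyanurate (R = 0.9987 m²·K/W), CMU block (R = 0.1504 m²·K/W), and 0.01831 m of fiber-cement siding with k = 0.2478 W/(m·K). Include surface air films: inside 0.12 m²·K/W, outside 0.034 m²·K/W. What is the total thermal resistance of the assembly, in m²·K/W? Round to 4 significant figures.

0.01831/0.2478 = 0.07389
R_total = 0.12 + 0.1158 + 6.289 + 0.9987 + 0.1504 + 0.07389 + 0.034 = 7.7818 m²·K/W

7.782 m²·K/W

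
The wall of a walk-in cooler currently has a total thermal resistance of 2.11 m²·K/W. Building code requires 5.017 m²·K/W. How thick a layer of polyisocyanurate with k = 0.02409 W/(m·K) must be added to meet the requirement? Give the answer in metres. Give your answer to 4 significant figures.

ΔR = 5.017 − 2.11 = 2.907 m²·K/W
L = ΔR × k = 2.907 × 0.02409 = 0.07003 m

0.07003 m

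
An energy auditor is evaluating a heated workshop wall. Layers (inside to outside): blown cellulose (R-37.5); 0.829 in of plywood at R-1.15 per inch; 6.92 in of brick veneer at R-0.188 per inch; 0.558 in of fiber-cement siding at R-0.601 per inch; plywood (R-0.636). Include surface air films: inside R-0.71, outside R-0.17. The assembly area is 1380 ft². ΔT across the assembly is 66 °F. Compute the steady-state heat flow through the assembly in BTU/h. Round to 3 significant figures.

2190 BTU/h

0.829 × 1.15 = 0.9533
6.92 × 0.188 = 1.301
0.558 × 0.601 = 0.3354
R_total = 0.71 + 37.5 + 0.9533 + 1.301 + 0.3354 + 0.636 + 0.17 = 41.61 ft²·°F·h/BTU
Q = A·ΔT/R = 1380 × 66 / 41.61 = 2189 BTU/h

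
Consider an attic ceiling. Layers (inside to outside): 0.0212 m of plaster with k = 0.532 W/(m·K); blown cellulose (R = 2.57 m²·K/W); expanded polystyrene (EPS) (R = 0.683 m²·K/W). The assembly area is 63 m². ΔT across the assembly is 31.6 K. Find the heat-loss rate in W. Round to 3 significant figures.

605 W

0.0212/0.532 = 0.03985
R_total = 0.03985 + 2.57 + 0.683 = 3.293 m²·K/W
Q = A·ΔT/R = 63 × 31.6 / 3.293 = 604.6 W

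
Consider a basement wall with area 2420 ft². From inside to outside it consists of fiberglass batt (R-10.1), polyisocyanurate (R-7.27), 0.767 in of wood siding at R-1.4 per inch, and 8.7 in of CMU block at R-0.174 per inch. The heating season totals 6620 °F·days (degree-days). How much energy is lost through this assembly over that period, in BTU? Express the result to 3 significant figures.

0.767 × 1.4 = 1.074
8.7 × 0.174 = 1.514
R_total = 10.1 + 7.27 + 1.074 + 1.514 = 19.96 ft²·°F·h/BTU
E = A × HDD × 24 / R = 2420 × 6620 × 24 / 19.96 = 19270000 BTU

19300000 BTU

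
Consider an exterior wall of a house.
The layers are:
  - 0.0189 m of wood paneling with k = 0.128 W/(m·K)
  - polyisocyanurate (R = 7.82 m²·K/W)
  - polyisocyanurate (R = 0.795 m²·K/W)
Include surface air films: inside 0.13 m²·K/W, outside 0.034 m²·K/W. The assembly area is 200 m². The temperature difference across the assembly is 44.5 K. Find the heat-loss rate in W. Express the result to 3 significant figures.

0.0189/0.128 = 0.1477
R_total = 0.13 + 0.1477 + 7.82 + 0.795 + 0.034 = 8.927 m²·K/W
Q = A·ΔT/R = 200 × 44.5 / 8.927 = 997 W

997 W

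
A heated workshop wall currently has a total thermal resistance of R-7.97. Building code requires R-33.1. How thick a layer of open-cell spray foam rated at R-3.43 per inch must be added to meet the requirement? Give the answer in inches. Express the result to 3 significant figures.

ΔR = 33.1 − 7.97 = 25.13 ft²·°F·h/BTU
L = ΔR / (R/in) = 25.13/3.43 = 7.327 in

7.33 in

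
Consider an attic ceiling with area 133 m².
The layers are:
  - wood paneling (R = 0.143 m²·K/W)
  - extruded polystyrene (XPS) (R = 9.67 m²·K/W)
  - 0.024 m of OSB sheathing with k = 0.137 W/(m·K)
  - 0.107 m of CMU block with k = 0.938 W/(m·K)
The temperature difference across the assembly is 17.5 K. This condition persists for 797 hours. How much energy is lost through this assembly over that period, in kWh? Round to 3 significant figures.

184 kWh

0.024/0.137 = 0.1752
0.107/0.938 = 0.1141
R_total = 0.143 + 9.67 + 0.1752 + 0.1141 = 10.1 m²·K/W
Q = 133 × 17.5 / 10.1 = 230.4 W
E = 230.4 W × 797 h / 1000 = 183.6 kWh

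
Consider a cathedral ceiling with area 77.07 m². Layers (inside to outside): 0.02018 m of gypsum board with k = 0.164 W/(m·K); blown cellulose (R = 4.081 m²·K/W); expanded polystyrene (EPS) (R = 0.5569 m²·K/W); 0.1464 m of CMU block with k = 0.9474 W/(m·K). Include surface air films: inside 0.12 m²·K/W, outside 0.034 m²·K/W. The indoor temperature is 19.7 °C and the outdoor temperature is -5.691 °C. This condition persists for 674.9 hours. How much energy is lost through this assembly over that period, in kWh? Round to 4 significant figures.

0.02018/0.164 = 0.12305
0.1464/0.9474 = 0.15453
R_total = 0.12 + 0.12305 + 4.081 + 0.5569 + 0.15453 + 0.034 = 5.0695 m²·K/W
Q = 77.07 × (19.7 − (-5.691)) / 5.0695 = 386.01 W
E = 386.01 W × 674.9 h / 1000 = 260.52 kWh

260.5 kWh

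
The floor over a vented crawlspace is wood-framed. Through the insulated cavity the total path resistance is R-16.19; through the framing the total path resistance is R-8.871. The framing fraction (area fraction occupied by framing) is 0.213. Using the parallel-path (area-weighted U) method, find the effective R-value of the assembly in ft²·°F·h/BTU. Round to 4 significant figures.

13.77 ft²·°F·h/BTU

U_eff = 0.787/16.19 + 0.213/8.871 = 0.04861 + 0.024011 = 0.072621
R_eff = 1/U_eff = 13.77 ft²·°F·h/BTU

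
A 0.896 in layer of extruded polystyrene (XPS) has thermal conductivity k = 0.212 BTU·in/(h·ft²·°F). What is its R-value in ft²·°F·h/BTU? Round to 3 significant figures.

R = L/k = 0.896/0.212 = 4.226 ft²·°F·h/BTU

4.23 ft²·°F·h/BTU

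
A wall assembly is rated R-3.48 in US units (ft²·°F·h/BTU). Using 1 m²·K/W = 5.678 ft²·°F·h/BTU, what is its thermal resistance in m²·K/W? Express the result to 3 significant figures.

0.613 m²·K/W

R_SI = 3.48/5.678 = 0.6129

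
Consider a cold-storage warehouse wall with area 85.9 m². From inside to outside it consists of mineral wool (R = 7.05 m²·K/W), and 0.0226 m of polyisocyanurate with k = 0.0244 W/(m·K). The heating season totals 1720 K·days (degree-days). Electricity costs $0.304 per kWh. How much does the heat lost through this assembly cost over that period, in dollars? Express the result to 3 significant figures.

0.0226/0.0244 = 0.9262
R_total = 7.05 + 0.9262 = 7.976 m²·K/W
E = A × HDD × 24 / R / 1000 = 85.9 × 1720 × 24 / 7.976 / 1000 = 444.6 kWh
Cost = 444.6 × 0.304 = $135.1

135 dollars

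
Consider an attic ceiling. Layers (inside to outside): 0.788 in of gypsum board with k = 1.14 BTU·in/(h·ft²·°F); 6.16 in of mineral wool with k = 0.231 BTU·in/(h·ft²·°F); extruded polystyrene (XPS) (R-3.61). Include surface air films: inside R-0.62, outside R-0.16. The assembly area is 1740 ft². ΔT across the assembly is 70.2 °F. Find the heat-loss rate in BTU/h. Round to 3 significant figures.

0.788/1.14 = 0.6912
6.16/0.231 = 26.67
R_total = 0.62 + 0.6912 + 26.67 + 3.61 + 0.16 = 31.75 ft²·°F·h/BTU
Q = A·ΔT/R = 1740 × 70.2 / 31.75 = 3847 BTU/h

3850 BTU/h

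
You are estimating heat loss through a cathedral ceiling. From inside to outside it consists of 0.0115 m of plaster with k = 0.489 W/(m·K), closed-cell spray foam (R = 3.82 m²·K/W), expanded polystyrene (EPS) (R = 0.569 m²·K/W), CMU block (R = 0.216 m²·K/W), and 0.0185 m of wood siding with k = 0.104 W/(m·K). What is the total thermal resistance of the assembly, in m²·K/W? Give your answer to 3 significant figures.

4.81 m²·K/W

0.0115/0.489 = 0.02352
0.0185/0.104 = 0.1779
R_total = 0.02352 + 3.82 + 0.569 + 0.216 + 0.1779 = 4.806 m²·K/W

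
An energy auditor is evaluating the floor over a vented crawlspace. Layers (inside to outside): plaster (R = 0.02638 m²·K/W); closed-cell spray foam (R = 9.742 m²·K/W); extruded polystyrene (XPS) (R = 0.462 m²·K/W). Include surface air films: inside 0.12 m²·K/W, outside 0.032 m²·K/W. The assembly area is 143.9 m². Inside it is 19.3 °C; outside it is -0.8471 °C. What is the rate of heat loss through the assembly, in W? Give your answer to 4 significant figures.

279.2 W

R_total = 0.12 + 0.02638 + 9.742 + 0.462 + 0.032 = 10.382 m²·K/W
Q = A·ΔT/R = 143.9 × (19.3 − (-0.8471)) / 10.382 = 279.24 W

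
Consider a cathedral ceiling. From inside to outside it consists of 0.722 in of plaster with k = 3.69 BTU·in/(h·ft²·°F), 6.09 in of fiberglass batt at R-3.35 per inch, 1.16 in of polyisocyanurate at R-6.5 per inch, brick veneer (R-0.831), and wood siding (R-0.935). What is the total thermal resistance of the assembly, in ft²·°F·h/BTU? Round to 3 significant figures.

0.722/3.69 = 0.1957
6.09 × 3.35 = 20.4
1.16 × 6.5 = 7.54
R_total = 0.1957 + 20.4 + 7.54 + 0.831 + 0.935 = 29.9 ft²·°F·h/BTU

29.9 ft²·°F·h/BTU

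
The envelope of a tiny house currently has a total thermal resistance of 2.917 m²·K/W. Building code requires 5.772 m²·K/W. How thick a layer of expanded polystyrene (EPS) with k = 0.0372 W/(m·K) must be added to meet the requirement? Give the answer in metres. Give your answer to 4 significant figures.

ΔR = 5.772 − 2.917 = 2.855 m²·K/W
L = ΔR × k = 2.855 × 0.0372 = 0.10621 m

0.1062 m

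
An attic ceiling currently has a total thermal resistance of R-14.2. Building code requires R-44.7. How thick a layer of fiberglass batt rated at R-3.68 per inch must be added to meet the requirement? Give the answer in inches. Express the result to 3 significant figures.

ΔR = 44.7 − 14.2 = 30.5 ft²·°F·h/BTU
L = ΔR / (R/in) = 30.5/3.68 = 8.288 in

8.29 in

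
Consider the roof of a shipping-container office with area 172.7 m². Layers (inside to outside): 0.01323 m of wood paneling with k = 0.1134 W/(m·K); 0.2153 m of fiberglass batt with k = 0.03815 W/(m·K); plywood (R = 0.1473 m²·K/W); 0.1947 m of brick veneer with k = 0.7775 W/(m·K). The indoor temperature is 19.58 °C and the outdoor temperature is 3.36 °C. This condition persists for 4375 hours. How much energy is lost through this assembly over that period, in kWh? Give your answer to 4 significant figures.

0.01323/0.1134 = 0.11667
0.2153/0.03815 = 5.6435
0.1947/0.7775 = 0.25042
R_total = 0.11667 + 5.6435 + 0.1473 + 0.25042 = 6.1579 m²·K/W
Q = 172.7 × (19.58 − 3.36) / 6.1579 = 454.89 W
E = 454.89 W × 4375 h / 1000 = 1990.2 kWh

1990 kWh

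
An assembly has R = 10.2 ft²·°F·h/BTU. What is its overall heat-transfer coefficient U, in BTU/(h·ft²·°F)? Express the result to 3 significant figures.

U = 1/R = 1/10.2 = 0.09804

0.0980 BTU/(h·ft²·°F)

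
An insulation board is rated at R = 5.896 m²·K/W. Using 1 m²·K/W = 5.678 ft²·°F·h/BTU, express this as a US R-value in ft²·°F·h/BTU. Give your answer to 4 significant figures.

R_US = 5.896 × 5.678 = 33.477

33.48 ft²·°F·h/BTU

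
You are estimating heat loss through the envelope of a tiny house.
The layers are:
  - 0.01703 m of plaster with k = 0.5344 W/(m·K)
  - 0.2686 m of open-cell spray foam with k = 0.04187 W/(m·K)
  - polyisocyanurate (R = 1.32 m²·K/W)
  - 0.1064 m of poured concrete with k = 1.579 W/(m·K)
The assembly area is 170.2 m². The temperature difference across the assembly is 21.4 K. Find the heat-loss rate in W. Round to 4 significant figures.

0.01703/0.5344 = 0.031868
0.2686/0.04187 = 6.4151
0.1064/1.579 = 0.067384
R_total = 0.031868 + 6.4151 + 1.32 + 0.067384 = 7.8343 m²·K/W
Q = A·ΔT/R = 170.2 × 21.4 / 7.8343 = 464.91 W

464.9 W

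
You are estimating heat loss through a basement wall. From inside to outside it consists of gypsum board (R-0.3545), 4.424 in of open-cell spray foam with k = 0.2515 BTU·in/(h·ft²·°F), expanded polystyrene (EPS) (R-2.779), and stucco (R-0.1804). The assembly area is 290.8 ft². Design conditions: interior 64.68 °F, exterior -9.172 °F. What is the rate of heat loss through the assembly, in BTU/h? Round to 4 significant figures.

1027 BTU/h

4.424/0.2515 = 17.59
R_total = 0.3545 + 17.59 + 2.779 + 0.1804 = 20.904 ft²·°F·h/BTU
Q = A·ΔT/R = 290.8 × (64.68 − (-9.172)) / 20.904 = 1027.4 BTU/h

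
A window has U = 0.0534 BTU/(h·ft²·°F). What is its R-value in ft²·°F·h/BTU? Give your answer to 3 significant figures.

R = 1/U = 1/0.0534 = 18.73

18.7 ft²·°F·h/BTU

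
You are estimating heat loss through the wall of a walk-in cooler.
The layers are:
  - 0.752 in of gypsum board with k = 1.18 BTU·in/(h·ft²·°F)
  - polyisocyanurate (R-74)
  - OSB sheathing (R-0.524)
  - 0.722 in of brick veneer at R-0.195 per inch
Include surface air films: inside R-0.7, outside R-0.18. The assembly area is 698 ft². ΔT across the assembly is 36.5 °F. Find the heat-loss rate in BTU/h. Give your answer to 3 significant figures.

0.752/1.18 = 0.6373
0.722 × 0.195 = 0.1408
R_total = 0.7 + 0.6373 + 74 + 0.524 + 0.1408 + 0.18 = 76.18 ft²·°F·h/BTU
Q = A·ΔT/R = 698 × 36.5 / 76.18 = 334.4 BTU/h

334 BTU/h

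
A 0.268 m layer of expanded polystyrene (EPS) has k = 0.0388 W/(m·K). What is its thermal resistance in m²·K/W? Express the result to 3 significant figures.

6.91 m²·K/W

R = L/k = 0.268/0.0388 = 6.907 m²·K/W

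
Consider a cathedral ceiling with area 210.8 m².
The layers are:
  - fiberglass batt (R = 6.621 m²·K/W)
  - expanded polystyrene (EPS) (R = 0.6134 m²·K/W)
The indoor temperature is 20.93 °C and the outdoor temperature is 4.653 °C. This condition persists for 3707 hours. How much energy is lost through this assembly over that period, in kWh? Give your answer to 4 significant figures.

R_total = 6.621 + 0.6134 = 7.2344 m²·K/W
Q = 210.8 × (20.93 − 4.653) / 7.2344 = 474.29 W
E = 474.29 W × 3707 h / 1000 = 1758.2 kWh

1758 kWh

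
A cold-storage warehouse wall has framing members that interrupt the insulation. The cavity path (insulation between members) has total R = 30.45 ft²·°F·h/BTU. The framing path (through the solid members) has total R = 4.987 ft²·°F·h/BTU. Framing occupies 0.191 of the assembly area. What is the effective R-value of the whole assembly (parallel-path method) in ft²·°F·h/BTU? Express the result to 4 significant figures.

15.42 ft²·°F·h/BTU

U_eff = 0.809/30.45 + 0.191/4.987 = 0.026568 + 0.0383 = 0.064868
R_eff = 1/U_eff = 15.416 ft²·°F·h/BTU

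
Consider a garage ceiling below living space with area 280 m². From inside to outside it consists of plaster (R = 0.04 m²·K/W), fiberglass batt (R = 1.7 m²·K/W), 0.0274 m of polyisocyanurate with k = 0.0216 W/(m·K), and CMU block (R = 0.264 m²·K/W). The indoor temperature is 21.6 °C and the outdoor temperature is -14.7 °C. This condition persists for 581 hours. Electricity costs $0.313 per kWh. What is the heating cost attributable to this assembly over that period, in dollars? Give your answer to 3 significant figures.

565 dollars

0.0274/0.0216 = 1.269
R_total = 0.04 + 1.7 + 1.269 + 0.264 = 3.273 m²·K/W
Q = 280 × (21.6 − (-14.7)) / 3.273 = 3106 W
E = 3106 W × 581 h / 1000 = 1805 kWh
Cost = 1805 × 0.313 = $564.8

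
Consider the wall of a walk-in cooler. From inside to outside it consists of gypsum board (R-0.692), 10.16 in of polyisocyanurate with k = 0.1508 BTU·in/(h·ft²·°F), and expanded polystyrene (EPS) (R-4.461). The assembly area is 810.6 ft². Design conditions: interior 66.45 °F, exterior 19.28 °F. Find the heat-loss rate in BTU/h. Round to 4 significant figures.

10.16/0.1508 = 67.374
R_total = 0.692 + 67.374 + 4.461 = 72.527 ft²·°F·h/BTU
Q = A·ΔT/R = 810.6 × (66.45 − 19.28) / 72.527 = 527.2 BTU/h

527.2 BTU/h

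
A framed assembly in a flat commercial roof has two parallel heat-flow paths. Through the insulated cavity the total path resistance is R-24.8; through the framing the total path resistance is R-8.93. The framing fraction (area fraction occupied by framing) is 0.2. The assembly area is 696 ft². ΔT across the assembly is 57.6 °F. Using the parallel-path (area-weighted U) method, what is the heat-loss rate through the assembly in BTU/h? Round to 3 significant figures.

U_eff = 0.8/24.8 + 0.2/8.93 = 0.03226 + 0.0224 = 0.05465
R_eff = 1/U_eff = 18.3 ft²·°F·h/BTU
Q = 696 × 57.6 / 18.3 = 2191 BTU/h

2190 BTU/h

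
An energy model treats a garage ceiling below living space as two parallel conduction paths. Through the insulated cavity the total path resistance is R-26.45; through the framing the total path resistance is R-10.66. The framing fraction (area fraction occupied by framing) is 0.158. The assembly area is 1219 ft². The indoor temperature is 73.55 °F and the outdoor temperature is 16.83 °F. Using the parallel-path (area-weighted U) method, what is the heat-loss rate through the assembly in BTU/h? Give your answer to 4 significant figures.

U_eff = 0.842/26.45 + 0.158/10.66 = 0.031834 + 0.014822 = 0.046655
R_eff = 1/U_eff = 21.434 ft²·°F·h/BTU
Q = 1219 × (73.55 − 16.83) / 21.434 = 3225.8 BTU/h

3226 BTU/h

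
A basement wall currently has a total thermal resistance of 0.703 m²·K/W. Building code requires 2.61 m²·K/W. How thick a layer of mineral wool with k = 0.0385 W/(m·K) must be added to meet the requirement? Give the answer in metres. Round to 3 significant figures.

0.0734 m

ΔR = 2.61 − 0.703 = 1.907 m²·K/W
L = ΔR × k = 1.907 × 0.0385 = 0.07342 m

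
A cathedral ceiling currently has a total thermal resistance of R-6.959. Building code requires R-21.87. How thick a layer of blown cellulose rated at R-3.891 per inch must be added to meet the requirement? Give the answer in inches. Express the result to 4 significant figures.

3.832 in

ΔR = 21.87 − 6.959 = 14.911 ft²·°F·h/BTU
L = ΔR / (R/in) = 14.911/3.891 = 3.8322 in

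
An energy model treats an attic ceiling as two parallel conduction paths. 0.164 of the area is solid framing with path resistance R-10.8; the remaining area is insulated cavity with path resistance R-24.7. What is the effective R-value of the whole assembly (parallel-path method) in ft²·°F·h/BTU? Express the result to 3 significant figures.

20.4 ft²·°F·h/BTU

U_eff = 0.836/24.7 + 0.164/10.8 = 0.03385 + 0.01519 = 0.04903
R_eff = 1/U_eff = 20.4 ft²·°F·h/BTU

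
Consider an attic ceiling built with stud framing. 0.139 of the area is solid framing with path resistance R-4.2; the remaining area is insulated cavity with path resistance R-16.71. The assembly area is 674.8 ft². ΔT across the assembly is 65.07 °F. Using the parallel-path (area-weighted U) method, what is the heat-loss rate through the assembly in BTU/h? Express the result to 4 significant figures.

U_eff = 0.861/16.71 + 0.139/4.2 = 0.051526 + 0.033095 = 0.084621
R_eff = 1/U_eff = 11.817 ft²·°F·h/BTU
Q = 674.8 × 65.07 / 11.817 = 3715.7 BTU/h

3716 BTU/h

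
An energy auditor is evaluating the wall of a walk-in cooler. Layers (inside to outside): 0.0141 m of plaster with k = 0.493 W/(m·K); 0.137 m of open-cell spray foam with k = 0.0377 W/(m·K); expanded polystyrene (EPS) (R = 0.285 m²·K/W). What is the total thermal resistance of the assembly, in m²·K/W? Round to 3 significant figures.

0.0141/0.493 = 0.0286
0.137/0.0377 = 3.634
R_total = 0.0286 + 3.634 + 0.285 = 3.948 m²·K/W

3.95 m²·K/W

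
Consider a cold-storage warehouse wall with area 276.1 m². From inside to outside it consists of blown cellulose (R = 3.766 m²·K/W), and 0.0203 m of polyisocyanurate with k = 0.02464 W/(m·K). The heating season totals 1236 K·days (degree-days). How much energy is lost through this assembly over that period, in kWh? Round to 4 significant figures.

0.0203/0.02464 = 0.82386
R_total = 3.766 + 0.82386 = 4.5899 m²·K/W
E = A × HDD × 24 / R / 1000 = 276.1 × 1236 × 24 / 4.5899 / 1000 = 1784.4 kWh

1784 kWh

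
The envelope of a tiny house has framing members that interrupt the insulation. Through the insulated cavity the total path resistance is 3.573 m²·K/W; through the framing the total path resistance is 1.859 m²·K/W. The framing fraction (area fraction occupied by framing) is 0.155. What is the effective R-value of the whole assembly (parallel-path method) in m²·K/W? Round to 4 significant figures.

U_eff = 0.845/3.573 + 0.155/1.859 = 0.2365 + 0.083378 = 0.31987
R_eff = 1/U_eff = 3.1262 m²·K/W

3.126 m²·K/W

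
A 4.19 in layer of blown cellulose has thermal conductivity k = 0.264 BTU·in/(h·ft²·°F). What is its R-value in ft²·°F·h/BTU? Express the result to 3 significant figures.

R = L/k = 4.19/0.264 = 15.87 ft²·°F·h/BTU

15.9 ft²·°F·h/BTU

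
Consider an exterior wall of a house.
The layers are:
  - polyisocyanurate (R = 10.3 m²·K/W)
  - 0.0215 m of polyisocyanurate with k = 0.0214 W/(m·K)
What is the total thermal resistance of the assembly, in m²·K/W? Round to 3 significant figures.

11.3 m²·K/W

0.0215/0.0214 = 1.005
R_total = 10.3 + 1.005 = 11.3 m²·K/W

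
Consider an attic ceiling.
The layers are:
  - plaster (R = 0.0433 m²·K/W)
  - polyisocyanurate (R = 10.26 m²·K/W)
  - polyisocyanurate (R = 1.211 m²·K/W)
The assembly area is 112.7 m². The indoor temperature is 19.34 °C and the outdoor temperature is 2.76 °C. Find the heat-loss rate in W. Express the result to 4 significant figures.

162.3 W

R_total = 0.0433 + 10.26 + 1.211 = 11.514 m²·K/W
Q = A·ΔT/R = 112.7 × (19.34 − 2.76) / 11.514 = 162.28 W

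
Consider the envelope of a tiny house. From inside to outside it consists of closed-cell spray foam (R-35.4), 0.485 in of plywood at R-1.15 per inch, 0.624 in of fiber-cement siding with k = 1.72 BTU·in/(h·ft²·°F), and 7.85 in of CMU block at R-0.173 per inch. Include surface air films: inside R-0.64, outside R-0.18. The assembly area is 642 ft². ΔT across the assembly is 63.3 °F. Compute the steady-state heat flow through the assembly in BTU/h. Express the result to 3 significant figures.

0.485 × 1.15 = 0.5577
0.624/1.72 = 0.3628
7.85 × 0.173 = 1.358
R_total = 0.64 + 35.4 + 0.5577 + 0.3628 + 1.358 + 0.18 = 38.5 ft²·°F·h/BTU
Q = A·ΔT/R = 642 × 63.3 / 38.5 = 1056 BTU/h

1060 BTU/h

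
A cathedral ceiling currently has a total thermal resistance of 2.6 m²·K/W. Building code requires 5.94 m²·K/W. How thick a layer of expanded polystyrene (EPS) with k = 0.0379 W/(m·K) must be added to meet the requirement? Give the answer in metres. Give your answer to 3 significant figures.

ΔR = 5.94 − 2.6 = 3.34 m²·K/W
L = ΔR × k = 3.34 × 0.0379 = 0.1266 m

0.127 m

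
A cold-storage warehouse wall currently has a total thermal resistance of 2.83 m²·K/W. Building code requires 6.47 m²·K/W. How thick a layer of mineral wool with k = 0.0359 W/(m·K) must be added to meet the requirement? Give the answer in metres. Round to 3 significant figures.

0.131 m

ΔR = 6.47 − 2.83 = 3.64 m²·K/W
L = ΔR × k = 3.64 × 0.0359 = 0.1307 m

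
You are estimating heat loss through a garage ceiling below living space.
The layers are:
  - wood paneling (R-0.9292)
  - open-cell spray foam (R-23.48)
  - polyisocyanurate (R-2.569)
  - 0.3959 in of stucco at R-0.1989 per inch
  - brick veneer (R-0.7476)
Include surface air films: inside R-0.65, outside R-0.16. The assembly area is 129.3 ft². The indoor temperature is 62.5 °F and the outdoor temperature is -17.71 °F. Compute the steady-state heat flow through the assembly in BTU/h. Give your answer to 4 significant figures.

362.4 BTU/h

0.3959 × 0.1989 = 0.078745
R_total = 0.65 + 0.9292 + 23.48 + 2.569 + 0.078745 + 0.7476 + 0.16 = 28.615 ft²·°F·h/BTU
Q = A·ΔT/R = 129.3 × (62.5 − (-17.71)) / 28.615 = 362.44 BTU/h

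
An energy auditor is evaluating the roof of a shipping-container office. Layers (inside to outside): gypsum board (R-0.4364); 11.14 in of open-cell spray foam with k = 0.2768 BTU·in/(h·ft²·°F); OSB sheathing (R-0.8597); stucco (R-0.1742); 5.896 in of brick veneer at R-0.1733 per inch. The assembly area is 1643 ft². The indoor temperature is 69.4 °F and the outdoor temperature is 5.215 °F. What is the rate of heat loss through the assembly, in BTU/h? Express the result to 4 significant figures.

11.14/0.2768 = 40.246
5.896 × 0.1733 = 1.0218
R_total = 0.4364 + 40.246 + 0.8597 + 0.1742 + 1.0218 = 42.738 ft²·°F·h/BTU
Q = A·ΔT/R = 1643 × (69.4 − 5.215) / 42.738 = 2467.5 BTU/h

2468 BTU/h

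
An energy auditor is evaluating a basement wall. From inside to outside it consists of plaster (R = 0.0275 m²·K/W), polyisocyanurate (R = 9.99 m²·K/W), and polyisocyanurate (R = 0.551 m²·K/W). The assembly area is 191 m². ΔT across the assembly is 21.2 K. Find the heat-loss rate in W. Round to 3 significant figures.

383 W

R_total = 0.0275 + 9.99 + 0.551 = 10.57 m²·K/W
Q = A·ΔT/R = 191 × 21.2 / 10.57 = 383.1 W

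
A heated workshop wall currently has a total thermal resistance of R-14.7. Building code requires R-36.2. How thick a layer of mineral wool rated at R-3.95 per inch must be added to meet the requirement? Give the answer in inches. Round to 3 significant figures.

5.44 in

ΔR = 36.2 − 14.7 = 21.5 ft²·°F·h/BTU
L = ΔR / (R/in) = 21.5/3.95 = 5.443 in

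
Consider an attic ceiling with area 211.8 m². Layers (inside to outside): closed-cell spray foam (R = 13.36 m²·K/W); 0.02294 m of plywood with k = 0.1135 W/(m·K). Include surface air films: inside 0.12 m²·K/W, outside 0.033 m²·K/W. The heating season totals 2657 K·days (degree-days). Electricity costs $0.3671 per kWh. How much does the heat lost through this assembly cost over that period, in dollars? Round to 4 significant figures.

0.02294/0.1135 = 0.20211
R_total = 0.12 + 13.36 + 0.20211 + 0.033 = 13.715 m²·K/W
E = A × HDD × 24 / R / 1000 = 211.8 × 2657 × 24 / 13.715 / 1000 = 984.76 kWh
Cost = 984.76 × 0.3671 = $361.5

361.5 dollars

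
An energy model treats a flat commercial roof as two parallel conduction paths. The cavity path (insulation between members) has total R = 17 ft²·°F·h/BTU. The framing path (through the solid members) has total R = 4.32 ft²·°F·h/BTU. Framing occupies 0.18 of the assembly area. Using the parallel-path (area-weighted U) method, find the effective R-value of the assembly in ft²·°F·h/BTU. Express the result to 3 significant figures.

11.1 ft²·°F·h/BTU

U_eff = 0.82/17 + 0.18/4.32 = 0.04824 + 0.04167 = 0.0899
R_eff = 1/U_eff = 11.12 ft²·°F·h/BTU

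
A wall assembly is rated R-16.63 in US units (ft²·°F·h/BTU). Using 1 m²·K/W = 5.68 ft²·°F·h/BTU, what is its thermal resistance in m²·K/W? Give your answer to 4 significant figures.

2.928 m²·K/W

R_SI = 16.63/5.68 = 2.9278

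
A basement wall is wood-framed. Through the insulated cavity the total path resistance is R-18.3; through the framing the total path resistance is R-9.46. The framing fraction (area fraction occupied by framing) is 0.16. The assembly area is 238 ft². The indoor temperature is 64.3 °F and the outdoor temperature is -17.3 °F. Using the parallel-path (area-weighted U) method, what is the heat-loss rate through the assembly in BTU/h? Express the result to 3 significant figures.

U_eff = 0.84/18.3 + 0.16/9.46 = 0.0459 + 0.01691 = 0.06281
R_eff = 1/U_eff = 15.92 ft²·°F·h/BTU
Q = 238 × (64.3 − (-17.3)) / 15.92 = 1220 BTU/h

1220 BTU/h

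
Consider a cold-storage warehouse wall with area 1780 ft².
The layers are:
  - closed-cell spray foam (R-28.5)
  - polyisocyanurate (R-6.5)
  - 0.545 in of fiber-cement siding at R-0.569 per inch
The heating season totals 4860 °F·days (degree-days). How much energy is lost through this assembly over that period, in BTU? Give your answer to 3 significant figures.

0.545 × 0.569 = 0.3101
R_total = 28.5 + 6.5 + 0.3101 = 35.31 ft²·°F·h/BTU
E = A × HDD × 24 / R = 1780 × 4860 × 24 / 35.31 = 5880000 BTU

5880000 BTU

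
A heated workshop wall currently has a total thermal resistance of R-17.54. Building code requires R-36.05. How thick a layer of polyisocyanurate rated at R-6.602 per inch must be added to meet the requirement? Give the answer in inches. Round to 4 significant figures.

2.804 in

ΔR = 36.05 − 17.54 = 18.51 ft²·°F·h/BTU
L = ΔR / (R/in) = 18.51/6.602 = 2.8037 in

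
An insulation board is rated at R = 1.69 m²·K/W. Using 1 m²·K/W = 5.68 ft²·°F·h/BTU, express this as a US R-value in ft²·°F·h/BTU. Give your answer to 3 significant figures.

9.60 ft²·°F·h/BTU

R_US = 1.69 × 5.68 = 9.599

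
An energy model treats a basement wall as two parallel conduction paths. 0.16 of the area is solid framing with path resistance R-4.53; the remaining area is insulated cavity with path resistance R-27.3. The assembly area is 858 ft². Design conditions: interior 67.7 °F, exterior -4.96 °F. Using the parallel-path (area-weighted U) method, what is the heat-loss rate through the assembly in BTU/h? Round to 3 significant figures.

U_eff = 0.84/27.3 + 0.16/4.53 = 0.03077 + 0.03532 = 0.06609
R_eff = 1/U_eff = 15.13 ft²·°F·h/BTU
Q = 858 × (67.7 − (-4.96)) / 15.13 = 4120 BTU/h

4120 BTU/h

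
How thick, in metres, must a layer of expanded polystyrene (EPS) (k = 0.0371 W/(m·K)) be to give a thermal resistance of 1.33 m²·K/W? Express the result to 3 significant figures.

0.0493 m

L = R·k = 1.33 × 0.0371 = 0.04934 m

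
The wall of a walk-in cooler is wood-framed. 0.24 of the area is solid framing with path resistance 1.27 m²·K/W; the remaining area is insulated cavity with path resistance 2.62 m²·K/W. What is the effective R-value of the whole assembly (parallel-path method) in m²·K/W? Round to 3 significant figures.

2.09 m²·K/W

U_eff = 0.76/2.62 + 0.24/1.27 = 0.2901 + 0.189 = 0.4791
R_eff = 1/U_eff = 2.087 m²·K/W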